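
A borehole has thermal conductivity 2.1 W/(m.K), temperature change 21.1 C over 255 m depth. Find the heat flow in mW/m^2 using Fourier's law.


q = k * dT / dz * 1000
= 2.1 * 21.1 / 255 * 1000
= 0.173765 * 1000
= 173.7647 mW/m^2

173.7647


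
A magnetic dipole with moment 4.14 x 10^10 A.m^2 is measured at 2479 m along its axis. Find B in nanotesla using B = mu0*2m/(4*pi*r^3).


m = 4.14 x 10^10 = 41400000000 A.m^2
2m = 82800000000 A.m^2
r^3 = 2479^3 = 15234548239
B = (4pi*10^-7) * 82800000000 / (4*pi * 15234548239) * 1e9
= 104049.548687 / 191442979313.61 * 1e9
= 543.5015 nT

543.5015


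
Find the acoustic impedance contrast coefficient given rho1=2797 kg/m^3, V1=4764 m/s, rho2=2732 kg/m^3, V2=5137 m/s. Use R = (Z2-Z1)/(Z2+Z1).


Z1 = 2797 * 4764 = 13324908
Z2 = 2732 * 5137 = 14034284
R = (14034284 - 13324908) / (14034284 + 13324908) = 709376 / 27359192 = 0.0259

0.0259


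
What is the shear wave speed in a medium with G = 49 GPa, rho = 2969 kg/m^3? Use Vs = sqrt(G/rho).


Convert G to Pa: G = 49e9 Pa
Compute G/rho = 49e9 / 2969 = 16503873.358
Vs = sqrt(16503873.358) = 4062.5 m/s

4062.5


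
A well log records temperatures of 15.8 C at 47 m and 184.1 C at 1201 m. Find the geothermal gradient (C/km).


dT = 184.1 - 15.8 = 168.3 C
dz = 1201 - 47 = 1154 m
gradient = dT/dz * 1000 = 168.3/1154 * 1000 = 145.8406 C/km

145.8406


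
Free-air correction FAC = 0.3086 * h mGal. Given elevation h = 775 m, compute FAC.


FAC = 0.3086 * h
= 0.3086 * 775
= 239.165 mGal

239.165


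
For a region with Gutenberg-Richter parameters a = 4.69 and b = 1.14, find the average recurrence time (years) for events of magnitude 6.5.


log10(N) = 4.69 - 1.14*6.5 = -2.72
N = 10^-2.72 = 0.001905
T = 1/N = 1/0.001905 = 524.8075 years

524.8075


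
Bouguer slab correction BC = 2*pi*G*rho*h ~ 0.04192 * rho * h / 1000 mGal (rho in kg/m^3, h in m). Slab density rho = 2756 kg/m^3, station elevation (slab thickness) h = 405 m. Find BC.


BC = 0.04192 * rho * h / 1000
= 0.04192 * 2756 * 405 / 1000
= 46.7903 mGal

46.7903


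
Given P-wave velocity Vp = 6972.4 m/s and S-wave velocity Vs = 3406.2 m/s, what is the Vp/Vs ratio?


Vp/Vs = 6972.4 / 3406.2
= 2.047

2.047


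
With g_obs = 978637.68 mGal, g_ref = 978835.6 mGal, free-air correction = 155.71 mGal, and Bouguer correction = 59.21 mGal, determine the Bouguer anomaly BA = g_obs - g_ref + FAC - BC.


BA = g_obs - g_ref + FAC - BC
= 978637.68 - 978835.6 + 155.71 - 59.21
= -101.42 mGal

-101.42


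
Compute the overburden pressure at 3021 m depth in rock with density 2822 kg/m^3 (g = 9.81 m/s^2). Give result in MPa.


P = rho * g * z / 1e6
= 2822 * 9.81 * 3021 / 1e6
= 83632820.22 / 1e6
= 83.6328 MPa

83.6328


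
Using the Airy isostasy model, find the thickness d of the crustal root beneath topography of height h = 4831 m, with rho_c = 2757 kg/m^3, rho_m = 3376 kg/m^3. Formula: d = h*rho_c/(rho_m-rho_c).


rho_m - rho_c = 3376 - 2757 = 619
d = 4831 * 2757 / 619
= 13319067 / 619
= 21517.07 m

21517.07


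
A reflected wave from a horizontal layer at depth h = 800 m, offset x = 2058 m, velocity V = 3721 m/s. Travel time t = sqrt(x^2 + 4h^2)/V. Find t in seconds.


x^2 + 4h^2 = 2058^2 + 4*800^2 = 4235364 + 2560000 = 6795364
sqrt(6795364) = 2606.7919
t = 2606.7919 / 3721 = 0.7006 s

0.7006


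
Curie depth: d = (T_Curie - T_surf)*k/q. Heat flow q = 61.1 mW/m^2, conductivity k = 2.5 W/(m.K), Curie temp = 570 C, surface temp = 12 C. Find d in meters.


T_Curie - T_surf = 570 - 12 = 558 C
Convert q to W/m^2: 61.1 mW/m^2 = 0.0611 W/m^2
d = 558 * 2.5 / 0.0611 = 22831.42 m

22831.42


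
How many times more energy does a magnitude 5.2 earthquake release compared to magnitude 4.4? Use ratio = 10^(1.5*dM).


M2 - M1 = 5.2 - 4.4 = 0.8
1.5 * 0.8 = 1.2
ratio = 10^1.2 = 15.85

15.85


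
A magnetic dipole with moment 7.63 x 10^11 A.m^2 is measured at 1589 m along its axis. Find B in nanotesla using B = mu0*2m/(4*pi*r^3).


m = 7.63 x 10^11 = 763000000000 A.m^2
2m = 1526000000000 A.m^2
r^3 = 1589^3 = 4012099469
B = (4pi*10^-7) * 1526000000000 / (4*pi * 4012099469) * 1e9
= 1917628.155751 / 50417528869.13 * 1e9
= 38034.9493 nT

38034.9493


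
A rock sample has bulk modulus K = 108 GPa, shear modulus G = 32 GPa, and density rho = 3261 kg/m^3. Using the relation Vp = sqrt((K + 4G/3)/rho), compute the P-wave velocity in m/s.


First compute the effective modulus:
K + 4G/3 = 108e9 + 4*32e9/3 = 150666666666.67 Pa
Then divide by density:
150666666666.67 / 3261 = 46202596.3406 Pa/(kg/m^3)
Take the square root:
Vp = sqrt(46202596.3406) = 6797.25 m/s

6797.25


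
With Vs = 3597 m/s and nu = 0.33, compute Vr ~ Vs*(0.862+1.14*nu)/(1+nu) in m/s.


Numerator factor = 0.862 + 1.14*0.33 = 1.2382
Denominator = 1 + 0.33 = 1.33
Vr = 3597 * 1.2382 / 1.33 = 3348.73 m/s

3348.73


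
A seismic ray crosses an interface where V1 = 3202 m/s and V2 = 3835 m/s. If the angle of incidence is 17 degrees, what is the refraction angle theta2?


sin(theta1) = sin(17 deg) = 0.292372
sin(theta2) = V2/V1 * sin(theta1) = 3835/3202 * 0.292372 = 0.35017
theta2 = arcsin(0.35017) = 20.4977 degrees

20.4977


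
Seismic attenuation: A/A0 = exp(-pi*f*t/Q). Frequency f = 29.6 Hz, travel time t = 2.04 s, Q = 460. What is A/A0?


pi*f*t/Q = pi*29.6*2.04/460 = 0.412396
A/A0 = exp(-0.412396) = 0.662062

0.662062


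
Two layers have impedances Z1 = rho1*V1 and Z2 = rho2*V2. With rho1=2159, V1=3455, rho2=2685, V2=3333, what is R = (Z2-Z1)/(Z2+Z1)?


Z1 = 2159 * 3455 = 7459345
Z2 = 2685 * 3333 = 8949105
R = (8949105 - 7459345) / (8949105 + 7459345) = 1489760 / 16408450 = 0.0908

0.0908


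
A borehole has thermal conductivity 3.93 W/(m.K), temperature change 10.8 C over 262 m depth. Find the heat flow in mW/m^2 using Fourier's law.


q = k * dT / dz * 1000
= 3.93 * 10.8 / 262 * 1000
= 0.162 * 1000
= 162.0 mW/m^2

162.0


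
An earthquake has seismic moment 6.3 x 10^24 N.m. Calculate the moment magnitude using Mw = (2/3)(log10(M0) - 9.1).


log10(M0) = log10(6.3 x 10^24) = 24.7993
Mw = 2/3 * (24.7993 - 9.1)
= 2/3 * 15.6993
= 10.47

10.47


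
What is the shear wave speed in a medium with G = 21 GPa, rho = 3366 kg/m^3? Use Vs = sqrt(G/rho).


Convert G to Pa: G = 21e9 Pa
Compute G/rho = 21e9 / 3366 = 6238859.18
Vs = sqrt(6238859.18) = 2497.77 m/s

2497.77


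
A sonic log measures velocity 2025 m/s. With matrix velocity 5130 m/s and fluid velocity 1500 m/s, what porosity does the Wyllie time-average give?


1/V - 1/Vm = 1/2025 - 1/5130 = 0.0002989
1/Vf - 1/Vm = 1/1500 - 1/5130 = 0.00047173
phi = 0.0002989 / 0.00047173 = 0.6336

0.6336


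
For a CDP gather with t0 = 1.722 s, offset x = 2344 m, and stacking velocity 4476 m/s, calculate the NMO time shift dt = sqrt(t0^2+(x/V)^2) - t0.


x/Vnmo = 2344/4476 = 0.523682
(x/Vnmo)^2 = 0.274243
t0^2 = 2.965284
sqrt(2.965284 + 0.274243) = 1.799869
dt = 1.799869 - 1.722 = 0.077869

0.077869


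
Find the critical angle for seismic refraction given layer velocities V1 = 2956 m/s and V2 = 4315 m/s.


V1/V2 = 2956/4315 = 0.685052
theta_c = arcsin(0.685052) = 43.2397 degrees

43.2397


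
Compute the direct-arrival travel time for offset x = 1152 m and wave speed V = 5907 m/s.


t = x / V
= 1152 / 5907
= 0.195 s

0.195


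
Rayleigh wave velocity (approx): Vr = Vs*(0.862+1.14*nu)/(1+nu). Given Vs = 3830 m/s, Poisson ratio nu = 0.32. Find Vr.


Numerator factor = 0.862 + 1.14*0.32 = 1.2268
Denominator = 1 + 0.32 = 1.32
Vr = 3830 * 1.2268 / 1.32 = 3559.58 m/s

3559.58


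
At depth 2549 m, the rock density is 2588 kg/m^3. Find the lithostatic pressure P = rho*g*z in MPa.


P = rho * g * z / 1e6
= 2588 * 9.81 * 2549 / 1e6
= 64714725.72 / 1e6
= 64.7147 MPa

64.7147


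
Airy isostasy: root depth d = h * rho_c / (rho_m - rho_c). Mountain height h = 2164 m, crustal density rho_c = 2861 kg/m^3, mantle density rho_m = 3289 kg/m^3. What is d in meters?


rho_m - rho_c = 3289 - 2861 = 428
d = 2164 * 2861 / 428
= 6191204 / 428
= 14465.43 m

14465.43


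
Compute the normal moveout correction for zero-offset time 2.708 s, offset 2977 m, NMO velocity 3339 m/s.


x/Vnmo = 2977/3339 = 0.891584
(x/Vnmo)^2 = 0.794923
t0^2 = 7.333264
sqrt(7.333264 + 0.794923) = 2.850997
dt = 2.850997 - 2.708 = 0.142997

0.142997


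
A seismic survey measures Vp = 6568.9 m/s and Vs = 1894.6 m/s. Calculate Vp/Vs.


Vp/Vs = 6568.9 / 1894.6
= 3.4672

3.4672


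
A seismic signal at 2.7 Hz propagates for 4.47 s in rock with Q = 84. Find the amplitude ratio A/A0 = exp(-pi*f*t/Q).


pi*f*t/Q = pi*2.7*4.47/84 = 0.45138
A/A0 = exp(-0.45138) = 0.636749

0.636749


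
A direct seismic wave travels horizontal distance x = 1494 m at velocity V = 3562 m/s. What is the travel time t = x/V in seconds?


t = x / V
= 1494 / 3562
= 0.4194 s

0.4194


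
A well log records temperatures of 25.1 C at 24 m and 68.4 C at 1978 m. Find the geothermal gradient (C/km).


dT = 68.4 - 25.1 = 43.3 C
dz = 1978 - 24 = 1954 m
gradient = dT/dz * 1000 = 43.3/1954 * 1000 = 22.1597 C/km

22.1597


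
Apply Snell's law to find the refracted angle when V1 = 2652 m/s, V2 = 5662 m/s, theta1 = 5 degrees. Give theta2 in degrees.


sin(theta1) = sin(5 deg) = 0.087156
sin(theta2) = V2/V1 * sin(theta1) = 5662/2652 * 0.087156 = 0.186077
theta2 = arcsin(0.186077) = 10.7239 degrees

10.7239


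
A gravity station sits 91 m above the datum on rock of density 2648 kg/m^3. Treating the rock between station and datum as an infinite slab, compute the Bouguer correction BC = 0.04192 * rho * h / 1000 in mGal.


BC = 0.04192 * rho * h / 1000
= 0.04192 * 2648 * 91 / 1000
= 10.1014 mGal

10.1014


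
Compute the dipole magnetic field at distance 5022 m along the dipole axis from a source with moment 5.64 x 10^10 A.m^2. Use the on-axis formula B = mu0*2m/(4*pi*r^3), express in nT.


m = 5.64 x 10^10 = 56400000000 A.m^2
2m = 112800000000 A.m^2
r^3 = 5022^3 = 126657270648
B = (4pi*10^-7) * 112800000000 / (4*pi * 126657270648) * 1e9
= 141748.66053 / 1591622203965.96 * 1e9
= 89.0592 nT

89.0592


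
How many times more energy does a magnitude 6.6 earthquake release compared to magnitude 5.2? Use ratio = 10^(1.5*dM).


M2 - M1 = 6.6 - 5.2 = 1.4
1.5 * 1.4 = 2.1
ratio = 10^2.1 = 125.89

125.89


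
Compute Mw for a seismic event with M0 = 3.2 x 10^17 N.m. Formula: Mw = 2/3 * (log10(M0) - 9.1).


log10(M0) = log10(3.2 x 10^17) = 17.5051
Mw = 2/3 * (17.5051 - 9.1)
= 2/3 * 8.4051
= 5.6

5.6


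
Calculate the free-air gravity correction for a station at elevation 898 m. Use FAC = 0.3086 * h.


FAC = 0.3086 * h
= 0.3086 * 898
= 277.1228 mGal

277.1228


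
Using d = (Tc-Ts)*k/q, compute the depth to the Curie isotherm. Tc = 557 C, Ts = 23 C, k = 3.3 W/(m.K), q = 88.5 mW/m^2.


T_Curie - T_surf = 557 - 23 = 534 C
Convert q to W/m^2: 88.5 mW/m^2 = 0.0885 W/m^2
d = 534 * 3.3 / 0.0885 = 19911.86 m

19911.86


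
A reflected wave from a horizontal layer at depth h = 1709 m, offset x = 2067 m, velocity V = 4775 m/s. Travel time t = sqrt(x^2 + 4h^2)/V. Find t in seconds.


x^2 + 4h^2 = 2067^2 + 4*1709^2 = 4272489 + 11682724 = 15955213
sqrt(15955213) = 3994.3977
t = 3994.3977 / 4775 = 0.8365 s

0.8365


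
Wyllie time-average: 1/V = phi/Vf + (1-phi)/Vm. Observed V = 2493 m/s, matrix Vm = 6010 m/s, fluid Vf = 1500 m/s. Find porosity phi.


1/V - 1/Vm = 1/2493 - 1/6010 = 0.00023473
1/Vf - 1/Vm = 1/1500 - 1/6010 = 0.00050028
phi = 0.00023473 / 0.00050028 = 0.4692

0.4692


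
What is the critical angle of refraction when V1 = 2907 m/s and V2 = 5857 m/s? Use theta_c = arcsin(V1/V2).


V1/V2 = 2907/5857 = 0.496329
theta_c = arcsin(0.496329) = 29.7574 degrees

29.7574


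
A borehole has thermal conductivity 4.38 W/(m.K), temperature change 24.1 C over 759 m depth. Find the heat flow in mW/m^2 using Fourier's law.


q = k * dT / dz * 1000
= 4.38 * 24.1 / 759 * 1000
= 0.139075 * 1000
= 139.0751 mW/m^2

139.0751


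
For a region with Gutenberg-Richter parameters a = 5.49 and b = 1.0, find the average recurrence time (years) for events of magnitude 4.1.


log10(N) = 5.49 - 1.0*4.1 = 1.39
N = 10^1.39 = 24.547089
T = 1/N = 1/24.547089 = 0.0407 years

0.0407


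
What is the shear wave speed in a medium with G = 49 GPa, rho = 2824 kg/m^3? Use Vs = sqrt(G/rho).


Convert G to Pa: G = 49e9 Pa
Compute G/rho = 49e9 / 2824 = 17351274.7875
Vs = sqrt(17351274.7875) = 4165.49 m/s

4165.49


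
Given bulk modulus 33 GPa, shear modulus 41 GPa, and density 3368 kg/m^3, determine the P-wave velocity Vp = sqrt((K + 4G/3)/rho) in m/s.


First compute the effective modulus:
K + 4G/3 = 33e9 + 4*41e9/3 = 87666666666.67 Pa
Then divide by density:
87666666666.67 / 3368 = 26029295.3286 Pa/(kg/m^3)
Take the square root:
Vp = sqrt(26029295.3286) = 5101.89 m/s

5101.89


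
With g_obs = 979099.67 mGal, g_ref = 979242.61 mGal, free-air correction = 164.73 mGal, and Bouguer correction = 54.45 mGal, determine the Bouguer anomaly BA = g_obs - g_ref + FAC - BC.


BA = g_obs - g_ref + FAC - BC
= 979099.67 - 979242.61 + 164.73 - 54.45
= -32.66 mGal

-32.66


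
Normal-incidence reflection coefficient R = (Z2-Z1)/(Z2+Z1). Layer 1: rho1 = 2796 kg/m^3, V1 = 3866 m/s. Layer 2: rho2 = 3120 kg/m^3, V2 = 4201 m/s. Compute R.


Z1 = 2796 * 3866 = 10809336
Z2 = 3120 * 4201 = 13107120
R = (13107120 - 10809336) / (13107120 + 10809336) = 2297784 / 23916456 = 0.0961

0.0961


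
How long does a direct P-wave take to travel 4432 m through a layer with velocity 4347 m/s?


t = x / V
= 4432 / 4347
= 1.0196 s

1.0196


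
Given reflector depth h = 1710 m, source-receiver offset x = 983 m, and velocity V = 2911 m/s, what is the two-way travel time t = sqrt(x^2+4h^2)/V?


x^2 + 4h^2 = 983^2 + 4*1710^2 = 966289 + 11696400 = 12662689
sqrt(12662689) = 3558.4672
t = 3558.4672 / 2911 = 1.2224 s

1.2224


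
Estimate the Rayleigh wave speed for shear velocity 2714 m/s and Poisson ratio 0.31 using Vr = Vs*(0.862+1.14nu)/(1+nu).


Numerator factor = 0.862 + 1.14*0.31 = 1.2154
Denominator = 1 + 0.31 = 1.31
Vr = 2714 * 1.2154 / 1.31 = 2518.01 m/s

2518.01


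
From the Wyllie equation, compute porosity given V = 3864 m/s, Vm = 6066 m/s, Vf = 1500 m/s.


1/V - 1/Vm = 1/3864 - 1/6066 = 9.395e-05
1/Vf - 1/Vm = 1/1500 - 1/6066 = 0.00050181
phi = 9.395e-05 / 0.00050181 = 0.1872

0.1872


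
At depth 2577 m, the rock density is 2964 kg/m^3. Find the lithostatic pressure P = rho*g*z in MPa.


P = rho * g * z / 1e6
= 2964 * 9.81 * 2577 / 1e6
= 74931016.68 / 1e6
= 74.931 MPa

74.931


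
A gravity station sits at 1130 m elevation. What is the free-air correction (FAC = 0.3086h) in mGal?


FAC = 0.3086 * h
= 0.3086 * 1130
= 348.718 mGal

348.718


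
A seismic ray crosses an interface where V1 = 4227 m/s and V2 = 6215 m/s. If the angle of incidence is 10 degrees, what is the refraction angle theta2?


sin(theta1) = sin(10 deg) = 0.173648
sin(theta2) = V2/V1 * sin(theta1) = 6215/4227 * 0.173648 = 0.255317
theta2 = arcsin(0.255317) = 14.7923 degrees

14.7923


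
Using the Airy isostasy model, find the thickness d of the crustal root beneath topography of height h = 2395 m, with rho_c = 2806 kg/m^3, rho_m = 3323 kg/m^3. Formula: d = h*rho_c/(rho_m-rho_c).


rho_m - rho_c = 3323 - 2806 = 517
d = 2395 * 2806 / 517
= 6720370 / 517
= 12998.78 m

12998.78


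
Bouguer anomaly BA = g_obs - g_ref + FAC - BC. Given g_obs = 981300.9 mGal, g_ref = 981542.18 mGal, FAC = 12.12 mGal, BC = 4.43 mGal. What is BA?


BA = g_obs - g_ref + FAC - BC
= 981300.9 - 981542.18 + 12.12 - 4.43
= -233.59 mGal

-233.59


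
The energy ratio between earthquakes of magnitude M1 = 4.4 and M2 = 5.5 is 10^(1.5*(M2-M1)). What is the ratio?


M2 - M1 = 5.5 - 4.4 = 1.1
1.5 * 1.1 = 1.65
ratio = 10^1.65 = 44.67

44.67


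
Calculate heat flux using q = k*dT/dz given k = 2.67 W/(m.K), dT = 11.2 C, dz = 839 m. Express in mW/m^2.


q = k * dT / dz * 1000
= 2.67 * 11.2 / 839 * 1000
= 0.035642 * 1000
= 35.6424 mW/m^2

35.6424


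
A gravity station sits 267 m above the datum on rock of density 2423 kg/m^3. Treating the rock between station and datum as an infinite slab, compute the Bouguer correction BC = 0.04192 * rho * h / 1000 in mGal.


BC = 0.04192 * rho * h / 1000
= 0.04192 * 2423 * 267 / 1000
= 27.1198 mGal

27.1198


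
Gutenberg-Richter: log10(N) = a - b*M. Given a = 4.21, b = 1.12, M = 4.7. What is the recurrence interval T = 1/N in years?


log10(N) = 4.21 - 1.12*4.7 = -1.054
N = 10^-1.054 = 0.088308
T = 1/N = 1/0.088308 = 11.324 years

11.324


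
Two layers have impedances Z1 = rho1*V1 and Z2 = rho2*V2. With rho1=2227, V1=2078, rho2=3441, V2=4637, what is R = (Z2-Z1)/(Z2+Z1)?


Z1 = 2227 * 2078 = 4627706
Z2 = 3441 * 4637 = 15955917
R = (15955917 - 4627706) / (15955917 + 4627706) = 11328211 / 20583623 = 0.5504

0.5504


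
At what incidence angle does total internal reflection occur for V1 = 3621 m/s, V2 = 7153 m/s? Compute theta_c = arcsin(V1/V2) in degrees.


V1/V2 = 3621/7153 = 0.506221
theta_c = arcsin(0.506221) = 30.4124 degrees

30.4124


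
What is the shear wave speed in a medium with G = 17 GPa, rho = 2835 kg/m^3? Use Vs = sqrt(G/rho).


Convert G to Pa: G = 17e9 Pa
Compute G/rho = 17e9 / 2835 = 5996472.6631
Vs = sqrt(5996472.6631) = 2448.77 m/s

2448.77


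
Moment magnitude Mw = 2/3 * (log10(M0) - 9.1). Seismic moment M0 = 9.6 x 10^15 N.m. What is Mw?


log10(M0) = log10(9.6 x 10^15) = 15.9823
Mw = 2/3 * (15.9823 - 9.1)
= 2/3 * 6.8823
= 4.59

4.59


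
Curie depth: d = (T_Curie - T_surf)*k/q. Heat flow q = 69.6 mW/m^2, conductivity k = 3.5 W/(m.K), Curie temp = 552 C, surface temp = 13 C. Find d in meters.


T_Curie - T_surf = 552 - 13 = 539 C
Convert q to W/m^2: 69.6 mW/m^2 = 0.0696 W/m^2
d = 539 * 3.5 / 0.0696 = 27104.89 m

27104.89


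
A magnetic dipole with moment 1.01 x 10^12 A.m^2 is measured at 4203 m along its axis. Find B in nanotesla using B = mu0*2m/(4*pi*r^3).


m = 1.01 x 10^12 = 1010000000000 A.m^2
2m = 2020000000000 A.m^2
r^3 = 4203^3 = 74246873427
B = (4pi*10^-7) * 2020000000000 / (4*pi * 74246873427) * 1e9
= 2538406.864101 / 933013728441.1 * 1e9
= 2720.6533 nT

2720.6533


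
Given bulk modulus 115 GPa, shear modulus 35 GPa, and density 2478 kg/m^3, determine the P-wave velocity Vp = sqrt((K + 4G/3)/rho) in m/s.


First compute the effective modulus:
K + 4G/3 = 115e9 + 4*35e9/3 = 161666666666.67 Pa
Then divide by density:
161666666666.67 / 2478 = 65240785.5798 Pa/(kg/m^3)
Take the square root:
Vp = sqrt(65240785.5798) = 8077.18 m/s

8077.18


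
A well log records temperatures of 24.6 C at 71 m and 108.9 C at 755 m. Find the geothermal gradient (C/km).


dT = 108.9 - 24.6 = 84.3 C
dz = 755 - 71 = 684 m
gradient = dT/dz * 1000 = 84.3/684 * 1000 = 123.2456 C/km

123.2456


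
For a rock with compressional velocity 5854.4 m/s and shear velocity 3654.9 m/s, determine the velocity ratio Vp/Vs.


Vp/Vs = 5854.4 / 3654.9
= 1.6018

1.6018


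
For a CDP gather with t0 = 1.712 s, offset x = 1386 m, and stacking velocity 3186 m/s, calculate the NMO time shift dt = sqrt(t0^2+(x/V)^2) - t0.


x/Vnmo = 1386/3186 = 0.435028
(x/Vnmo)^2 = 0.18925
t0^2 = 2.930944
sqrt(2.930944 + 0.18925) = 1.766407
dt = 1.766407 - 1.712 = 0.054407

0.054407


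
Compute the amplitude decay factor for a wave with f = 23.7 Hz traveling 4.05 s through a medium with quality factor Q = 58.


pi*f*t/Q = pi*23.7*4.05/58 = 5.199065
A/A0 = exp(-5.199065) = 0.005522

0.005522


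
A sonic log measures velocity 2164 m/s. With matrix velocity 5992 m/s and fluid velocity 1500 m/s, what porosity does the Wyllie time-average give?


1/V - 1/Vm = 1/2164 - 1/5992 = 0.00029522
1/Vf - 1/Vm = 1/1500 - 1/5992 = 0.00049978
phi = 0.00029522 / 0.00049978 = 0.5907

0.5907


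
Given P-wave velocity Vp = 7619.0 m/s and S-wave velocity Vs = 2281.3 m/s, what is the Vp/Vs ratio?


Vp/Vs = 7619.0 / 2281.3
= 3.3398

3.3398


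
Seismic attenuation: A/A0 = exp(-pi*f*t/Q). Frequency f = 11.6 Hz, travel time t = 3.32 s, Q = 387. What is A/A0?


pi*f*t/Q = pi*11.6*3.32/387 = 0.312633
A/A0 = exp(-0.312633) = 0.731518

0.731518


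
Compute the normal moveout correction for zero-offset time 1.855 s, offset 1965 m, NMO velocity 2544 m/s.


x/Vnmo = 1965/2544 = 0.772406
(x/Vnmo)^2 = 0.596611
t0^2 = 3.441025
sqrt(3.441025 + 0.596611) = 2.009387
dt = 2.009387 - 1.855 = 0.154387

0.154387


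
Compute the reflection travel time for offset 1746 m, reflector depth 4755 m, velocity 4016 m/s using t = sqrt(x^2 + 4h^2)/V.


x^2 + 4h^2 = 1746^2 + 4*4755^2 = 3048516 + 90440100 = 93488616
sqrt(93488616) = 9668.9511
t = 9668.9511 / 4016 = 2.4076 s

2.4076


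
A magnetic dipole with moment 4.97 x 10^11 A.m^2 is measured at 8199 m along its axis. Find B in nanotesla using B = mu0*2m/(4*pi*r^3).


m = 4.97 x 10^11 = 497000000000 A.m^2
2m = 994000000000 A.m^2
r^3 = 8199^3 = 551166304599
B = (4pi*10^-7) * 994000000000 / (4*pi * 551166304599) * 1e9
= 1249097.239067 / 6926160053737.81 * 1e9
= 180.3448 nT

180.3448


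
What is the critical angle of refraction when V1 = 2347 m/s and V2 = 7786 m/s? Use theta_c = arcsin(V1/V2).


V1/V2 = 2347/7786 = 0.301438
theta_c = arcsin(0.301438) = 17.544 degrees

17.544


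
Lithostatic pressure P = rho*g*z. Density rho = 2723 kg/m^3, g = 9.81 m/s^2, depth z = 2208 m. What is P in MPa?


P = rho * g * z / 1e6
= 2723 * 9.81 * 2208 / 1e6
= 58981487.04 / 1e6
= 58.9815 MPa

58.9815


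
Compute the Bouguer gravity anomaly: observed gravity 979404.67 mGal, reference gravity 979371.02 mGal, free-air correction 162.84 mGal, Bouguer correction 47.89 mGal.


BA = g_obs - g_ref + FAC - BC
= 979404.67 - 979371.02 + 162.84 - 47.89
= 148.6 mGal

148.6


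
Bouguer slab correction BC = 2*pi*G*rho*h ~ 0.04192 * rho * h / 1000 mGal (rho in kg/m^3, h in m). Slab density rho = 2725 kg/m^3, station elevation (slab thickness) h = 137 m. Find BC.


BC = 0.04192 * rho * h / 1000
= 0.04192 * 2725 * 137 / 1000
= 15.6498 mGal

15.6498


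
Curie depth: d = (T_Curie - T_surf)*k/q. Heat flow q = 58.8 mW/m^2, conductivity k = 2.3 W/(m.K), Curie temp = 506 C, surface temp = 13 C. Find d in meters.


T_Curie - T_surf = 506 - 13 = 493 C
Convert q to W/m^2: 58.8 mW/m^2 = 0.0588 W/m^2
d = 493 * 2.3 / 0.0588 = 19284.01 m

19284.01


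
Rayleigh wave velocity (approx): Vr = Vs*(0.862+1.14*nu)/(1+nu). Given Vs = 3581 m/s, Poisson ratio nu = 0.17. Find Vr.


Numerator factor = 0.862 + 1.14*0.17 = 1.0558
Denominator = 1 + 0.17 = 1.17
Vr = 3581 * 1.0558 / 1.17 = 3231.47 m/s

3231.47


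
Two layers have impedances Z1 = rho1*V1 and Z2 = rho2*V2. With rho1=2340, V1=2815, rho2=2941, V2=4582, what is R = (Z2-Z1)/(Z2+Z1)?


Z1 = 2340 * 2815 = 6587100
Z2 = 2941 * 4582 = 13475662
R = (13475662 - 6587100) / (13475662 + 6587100) = 6888562 / 20062762 = 0.3434

0.3434


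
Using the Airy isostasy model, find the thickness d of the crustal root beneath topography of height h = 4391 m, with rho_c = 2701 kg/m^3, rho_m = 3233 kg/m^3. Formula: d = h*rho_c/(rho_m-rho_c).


rho_m - rho_c = 3233 - 2701 = 532
d = 4391 * 2701 / 532
= 11860091 / 532
= 22293.4 m

22293.4


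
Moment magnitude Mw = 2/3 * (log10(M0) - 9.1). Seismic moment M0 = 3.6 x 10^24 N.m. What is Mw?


log10(M0) = log10(3.6 x 10^24) = 24.5563
Mw = 2/3 * (24.5563 - 9.1)
= 2/3 * 15.4563
= 10.3

10.3


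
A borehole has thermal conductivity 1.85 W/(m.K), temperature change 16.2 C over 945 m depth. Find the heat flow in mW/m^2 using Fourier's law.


q = k * dT / dz * 1000
= 1.85 * 16.2 / 945 * 1000
= 0.031714 * 1000
= 31.7143 mW/m^2

31.7143


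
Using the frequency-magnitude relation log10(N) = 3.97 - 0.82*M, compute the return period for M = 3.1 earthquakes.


log10(N) = 3.97 - 0.82*3.1 = 1.428
N = 10^1.428 = 26.791683
T = 1/N = 1/26.791683 = 0.0373 years

0.0373


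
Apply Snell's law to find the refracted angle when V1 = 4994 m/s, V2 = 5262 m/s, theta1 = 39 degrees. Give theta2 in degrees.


sin(theta1) = sin(39 deg) = 0.62932
sin(theta2) = V2/V1 * sin(theta1) = 5262/4994 * 0.62932 = 0.663092
theta2 = arcsin(0.663092) = 41.5362 degrees

41.5362


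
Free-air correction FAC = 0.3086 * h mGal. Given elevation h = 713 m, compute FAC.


FAC = 0.3086 * h
= 0.3086 * 713
= 220.0318 mGal

220.0318


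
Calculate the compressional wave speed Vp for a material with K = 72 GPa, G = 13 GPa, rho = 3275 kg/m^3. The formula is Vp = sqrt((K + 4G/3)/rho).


First compute the effective modulus:
K + 4G/3 = 72e9 + 4*13e9/3 = 89333333333.33 Pa
Then divide by density:
89333333333.33 / 3275 = 27277353.6896 Pa/(kg/m^3)
Take the square root:
Vp = sqrt(27277353.6896) = 5222.77 m/s

5222.77


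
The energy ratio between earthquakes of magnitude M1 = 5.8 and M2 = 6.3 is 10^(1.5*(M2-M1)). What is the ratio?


M2 - M1 = 6.3 - 5.8 = 0.5
1.5 * 0.5 = 0.75
ratio = 10^0.75 = 5.62

5.62


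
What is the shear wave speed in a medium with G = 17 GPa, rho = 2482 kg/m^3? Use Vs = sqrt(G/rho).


Convert G to Pa: G = 17e9 Pa
Compute G/rho = 17e9 / 2482 = 6849315.0685
Vs = sqrt(6849315.0685) = 2617.12 m/s

2617.12


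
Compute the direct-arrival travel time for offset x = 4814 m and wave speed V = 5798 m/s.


t = x / V
= 4814 / 5798
= 0.8303 s

0.8303


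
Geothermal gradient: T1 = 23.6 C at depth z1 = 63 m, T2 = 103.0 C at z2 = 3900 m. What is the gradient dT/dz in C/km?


dT = 103.0 - 23.6 = 79.4 C
dz = 3900 - 63 = 3837 m
gradient = dT/dz * 1000 = 79.4/3837 * 1000 = 20.6932 C/km

20.6932


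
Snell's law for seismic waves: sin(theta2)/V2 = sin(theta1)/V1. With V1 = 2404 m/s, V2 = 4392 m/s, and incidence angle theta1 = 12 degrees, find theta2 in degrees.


sin(theta1) = sin(12 deg) = 0.207912
sin(theta2) = V2/V1 * sin(theta1) = 4392/2404 * 0.207912 = 0.379845
theta2 = arcsin(0.379845) = 22.3241 degrees

22.3241


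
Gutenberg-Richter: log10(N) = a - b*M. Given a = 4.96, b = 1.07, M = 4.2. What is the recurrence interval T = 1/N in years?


log10(N) = 4.96 - 1.07*4.2 = 0.466
N = 10^0.466 = 2.924152
T = 1/N = 1/2.924152 = 0.342 years

0.342


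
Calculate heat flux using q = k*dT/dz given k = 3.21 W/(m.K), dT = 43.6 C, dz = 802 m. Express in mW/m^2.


q = k * dT / dz * 1000
= 3.21 * 43.6 / 802 * 1000
= 0.174509 * 1000
= 174.5087 mW/m^2

174.5087


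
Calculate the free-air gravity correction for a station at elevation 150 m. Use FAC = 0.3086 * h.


FAC = 0.3086 * h
= 0.3086 * 150
= 46.29 mGal

46.29


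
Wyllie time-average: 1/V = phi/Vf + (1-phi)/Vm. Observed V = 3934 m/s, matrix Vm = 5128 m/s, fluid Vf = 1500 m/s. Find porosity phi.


1/V - 1/Vm = 1/3934 - 1/5128 = 5.919e-05
1/Vf - 1/Vm = 1/1500 - 1/5128 = 0.00047166
phi = 5.919e-05 / 0.00047166 = 0.1255

0.1255


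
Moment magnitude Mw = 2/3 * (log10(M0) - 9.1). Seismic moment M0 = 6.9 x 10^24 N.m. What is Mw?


log10(M0) = log10(6.9 x 10^24) = 24.8388
Mw = 2/3 * (24.8388 - 9.1)
= 2/3 * 15.7388
= 10.49

10.49


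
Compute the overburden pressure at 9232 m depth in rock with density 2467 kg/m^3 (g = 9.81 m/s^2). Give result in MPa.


P = rho * g * z / 1e6
= 2467 * 9.81 * 9232 / 1e6
= 223426124.64 / 1e6
= 223.4261 MPa

223.4261


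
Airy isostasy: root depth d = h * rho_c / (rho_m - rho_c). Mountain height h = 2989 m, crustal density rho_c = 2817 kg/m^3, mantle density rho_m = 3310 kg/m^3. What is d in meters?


rho_m - rho_c = 3310 - 2817 = 493
d = 2989 * 2817 / 493
= 8420013 / 493
= 17079.13 m

17079.13


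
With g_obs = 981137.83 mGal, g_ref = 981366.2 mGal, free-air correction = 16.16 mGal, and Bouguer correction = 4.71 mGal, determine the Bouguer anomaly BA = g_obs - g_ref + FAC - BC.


BA = g_obs - g_ref + FAC - BC
= 981137.83 - 981366.2 + 16.16 - 4.71
= -216.92 mGal

-216.92


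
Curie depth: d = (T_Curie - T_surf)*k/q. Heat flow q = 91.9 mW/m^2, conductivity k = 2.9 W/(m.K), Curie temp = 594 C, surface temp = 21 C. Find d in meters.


T_Curie - T_surf = 594 - 21 = 573 C
Convert q to W/m^2: 91.9 mW/m^2 = 0.0919 W/m^2
d = 573 * 2.9 / 0.0919 = 18081.61 m

18081.61


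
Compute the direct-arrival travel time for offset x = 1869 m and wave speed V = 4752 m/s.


t = x / V
= 1869 / 4752
= 0.3933 s

0.3933


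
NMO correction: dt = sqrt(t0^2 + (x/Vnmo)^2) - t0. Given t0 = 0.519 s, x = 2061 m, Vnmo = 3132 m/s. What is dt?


x/Vnmo = 2061/3132 = 0.658046
(x/Vnmo)^2 = 0.433025
t0^2 = 0.269361
sqrt(0.269361 + 0.433025) = 0.838084
dt = 0.838084 - 0.519 = 0.319084

0.319084


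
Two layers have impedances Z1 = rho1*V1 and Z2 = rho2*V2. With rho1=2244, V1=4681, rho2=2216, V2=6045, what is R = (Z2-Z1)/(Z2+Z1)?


Z1 = 2244 * 4681 = 10504164
Z2 = 2216 * 6045 = 13395720
R = (13395720 - 10504164) / (13395720 + 10504164) = 2891556 / 23899884 = 0.121

0.121


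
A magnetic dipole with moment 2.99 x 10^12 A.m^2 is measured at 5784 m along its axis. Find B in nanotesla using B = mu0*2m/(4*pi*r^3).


m = 2.99 x 10^12 = 2990000000000 A.m^2
2m = 5980000000000 A.m^2
r^3 = 5784^3 = 193501730304
B = (4pi*10^-7) * 5980000000000 / (4*pi * 193501730304) * 1e9
= 7514689.627387 / 2431614457519.84 * 1e9
= 3090.4116 nT

3090.4116


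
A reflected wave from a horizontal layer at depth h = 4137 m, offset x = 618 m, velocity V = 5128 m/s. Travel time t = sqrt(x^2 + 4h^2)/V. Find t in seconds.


x^2 + 4h^2 = 618^2 + 4*4137^2 = 381924 + 68459076 = 68841000
sqrt(68841000) = 8297.0477
t = 8297.0477 / 5128 = 1.618 s

1.618


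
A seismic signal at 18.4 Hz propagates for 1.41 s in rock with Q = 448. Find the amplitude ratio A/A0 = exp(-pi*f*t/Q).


pi*f*t/Q = pi*18.4*1.41/448 = 0.181932
A/A0 = exp(-0.181932) = 0.833658

0.833658


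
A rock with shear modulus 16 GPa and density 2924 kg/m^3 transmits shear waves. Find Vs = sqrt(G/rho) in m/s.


Convert G to Pa: G = 16e9 Pa
Compute G/rho = 16e9 / 2924 = 5471956.2244
Vs = sqrt(5471956.2244) = 2339.22 m/s

2339.22


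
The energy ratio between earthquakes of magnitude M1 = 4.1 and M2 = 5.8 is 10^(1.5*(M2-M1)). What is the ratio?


M2 - M1 = 5.8 - 4.1 = 1.7
1.5 * 1.7 = 2.55
ratio = 10^2.55 = 354.81

354.81


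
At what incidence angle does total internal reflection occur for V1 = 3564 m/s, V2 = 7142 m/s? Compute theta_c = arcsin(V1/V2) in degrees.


V1/V2 = 3564/7142 = 0.49902
theta_c = arcsin(0.49902) = 29.9352 degrees

29.9352


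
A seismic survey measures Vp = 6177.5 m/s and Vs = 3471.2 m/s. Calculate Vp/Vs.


Vp/Vs = 6177.5 / 3471.2
= 1.7796

1.7796


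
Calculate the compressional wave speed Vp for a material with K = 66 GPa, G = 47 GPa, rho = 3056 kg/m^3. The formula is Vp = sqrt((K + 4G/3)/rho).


First compute the effective modulus:
K + 4G/3 = 66e9 + 4*47e9/3 = 128666666666.67 Pa
Then divide by density:
128666666666.67 / 3056 = 42102966.8412 Pa/(kg/m^3)
Take the square root:
Vp = sqrt(42102966.8412) = 6488.68 m/s

6488.68


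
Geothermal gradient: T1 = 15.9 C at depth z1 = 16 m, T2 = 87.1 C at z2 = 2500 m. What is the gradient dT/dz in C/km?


dT = 87.1 - 15.9 = 71.2 C
dz = 2500 - 16 = 2484 m
gradient = dT/dz * 1000 = 71.2/2484 * 1000 = 28.6634 C/km

28.6634


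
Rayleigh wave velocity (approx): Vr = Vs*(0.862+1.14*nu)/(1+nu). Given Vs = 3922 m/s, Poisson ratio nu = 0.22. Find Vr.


Numerator factor = 0.862 + 1.14*0.22 = 1.1128
Denominator = 1 + 0.22 = 1.22
Vr = 3922 * 1.1128 / 1.22 = 3577.38 m/s

3577.38


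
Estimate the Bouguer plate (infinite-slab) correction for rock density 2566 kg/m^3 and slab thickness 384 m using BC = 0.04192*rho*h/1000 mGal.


BC = 0.04192 * rho * h / 1000
= 0.04192 * 2566 * 384 / 1000
= 41.3056 mGal

41.3056


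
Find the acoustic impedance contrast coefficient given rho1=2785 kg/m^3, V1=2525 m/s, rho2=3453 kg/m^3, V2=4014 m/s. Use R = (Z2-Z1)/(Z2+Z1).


Z1 = 2785 * 2525 = 7032125
Z2 = 3453 * 4014 = 13860342
R = (13860342 - 7032125) / (13860342 + 7032125) = 6828217 / 20892467 = 0.3268

0.3268


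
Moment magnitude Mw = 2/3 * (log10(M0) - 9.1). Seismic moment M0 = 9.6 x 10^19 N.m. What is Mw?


log10(M0) = log10(9.6 x 10^19) = 19.9823
Mw = 2/3 * (19.9823 - 9.1)
= 2/3 * 10.8823
= 7.25

7.25


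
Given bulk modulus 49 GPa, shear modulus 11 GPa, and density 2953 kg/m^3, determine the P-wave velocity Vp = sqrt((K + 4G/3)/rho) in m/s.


First compute the effective modulus:
K + 4G/3 = 49e9 + 4*11e9/3 = 63666666666.67 Pa
Then divide by density:
63666666666.67 / 2953 = 21559995.4848 Pa/(kg/m^3)
Take the square root:
Vp = sqrt(21559995.4848) = 4643.27 m/s

4643.27


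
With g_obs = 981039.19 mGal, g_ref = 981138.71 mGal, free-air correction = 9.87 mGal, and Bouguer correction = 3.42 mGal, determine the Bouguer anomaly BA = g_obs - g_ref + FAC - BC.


BA = g_obs - g_ref + FAC - BC
= 981039.19 - 981138.71 + 9.87 - 3.42
= -93.07 mGal

-93.07


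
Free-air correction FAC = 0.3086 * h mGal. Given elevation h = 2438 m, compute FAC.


FAC = 0.3086 * h
= 0.3086 * 2438
= 752.3668 mGal

752.3668


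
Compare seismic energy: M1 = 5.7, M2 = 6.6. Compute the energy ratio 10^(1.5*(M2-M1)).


M2 - M1 = 6.6 - 5.7 = 0.9
1.5 * 0.9 = 1.35
ratio = 10^1.35 = 22.39

22.39


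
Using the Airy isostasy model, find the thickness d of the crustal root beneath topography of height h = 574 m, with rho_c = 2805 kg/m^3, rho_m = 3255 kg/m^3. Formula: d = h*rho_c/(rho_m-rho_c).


rho_m - rho_c = 3255 - 2805 = 450
d = 574 * 2805 / 450
= 1610070 / 450
= 3577.93 m

3577.93


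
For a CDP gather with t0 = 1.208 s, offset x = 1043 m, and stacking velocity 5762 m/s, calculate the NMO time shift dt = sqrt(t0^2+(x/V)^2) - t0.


x/Vnmo = 1043/5762 = 0.181014
(x/Vnmo)^2 = 0.032766
t0^2 = 1.459264
sqrt(1.459264 + 0.032766) = 1.221487
dt = 1.221487 - 1.208 = 0.013487

0.013487


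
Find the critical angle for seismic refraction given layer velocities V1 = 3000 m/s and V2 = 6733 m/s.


V1/V2 = 3000/6733 = 0.445567
theta_c = arcsin(0.445567) = 26.4596 degrees

26.4596


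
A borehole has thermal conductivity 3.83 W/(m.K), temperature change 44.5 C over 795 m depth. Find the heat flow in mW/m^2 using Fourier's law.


q = k * dT / dz * 1000
= 3.83 * 44.5 / 795 * 1000
= 0.214384 * 1000
= 214.3836 mW/m^2

214.3836


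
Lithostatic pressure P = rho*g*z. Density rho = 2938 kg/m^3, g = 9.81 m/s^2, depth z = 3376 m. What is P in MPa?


P = rho * g * z / 1e6
= 2938 * 9.81 * 3376 / 1e6
= 97302329.28 / 1e6
= 97.3023 MPa

97.3023


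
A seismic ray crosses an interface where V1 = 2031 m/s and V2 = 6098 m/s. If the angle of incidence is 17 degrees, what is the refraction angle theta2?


sin(theta1) = sin(17 deg) = 0.292372
sin(theta2) = V2/V1 * sin(theta1) = 6098/2031 * 0.292372 = 0.877835
theta2 = arcsin(0.877835) = 61.3823 degrees

61.3823


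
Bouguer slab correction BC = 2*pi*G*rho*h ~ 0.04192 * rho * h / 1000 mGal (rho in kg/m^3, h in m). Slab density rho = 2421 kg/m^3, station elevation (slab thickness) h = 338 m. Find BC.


BC = 0.04192 * rho * h / 1000
= 0.04192 * 2421 * 338 / 1000
= 34.3031 mGal

34.3031


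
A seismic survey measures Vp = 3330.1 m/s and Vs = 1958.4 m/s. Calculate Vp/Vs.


Vp/Vs = 3330.1 / 1958.4
= 1.7004

1.7004


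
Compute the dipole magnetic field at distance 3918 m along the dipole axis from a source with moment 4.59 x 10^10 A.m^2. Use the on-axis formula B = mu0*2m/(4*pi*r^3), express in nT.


m = 4.59 x 10^10 = 45900000000 A.m^2
2m = 91800000000 A.m^2
r^3 = 3918^3 = 60144136632
B = (4pi*10^-7) * 91800000000 / (4*pi * 60144136632) * 1e9
= 115359.28224 / 755793511198.37 * 1e9
= 152.6333 nT

152.6333


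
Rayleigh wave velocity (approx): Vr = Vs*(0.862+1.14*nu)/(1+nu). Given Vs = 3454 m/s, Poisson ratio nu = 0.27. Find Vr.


Numerator factor = 0.862 + 1.14*0.27 = 1.1698
Denominator = 1 + 0.27 = 1.27
Vr = 3454 * 1.1698 / 1.27 = 3181.49 m/s

3181.49


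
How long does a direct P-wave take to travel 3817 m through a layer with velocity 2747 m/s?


t = x / V
= 3817 / 2747
= 1.3895 s

1.3895


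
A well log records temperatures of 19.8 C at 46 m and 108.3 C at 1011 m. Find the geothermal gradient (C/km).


dT = 108.3 - 19.8 = 88.5 C
dz = 1011 - 46 = 965 m
gradient = dT/dz * 1000 = 88.5/965 * 1000 = 91.7098 C/km

91.7098


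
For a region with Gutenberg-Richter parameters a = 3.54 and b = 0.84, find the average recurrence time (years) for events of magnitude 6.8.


log10(N) = 3.54 - 0.84*6.8 = -2.172
N = 10^-2.172 = 0.00673
T = 1/N = 1/0.00673 = 148.5936 years

148.5936


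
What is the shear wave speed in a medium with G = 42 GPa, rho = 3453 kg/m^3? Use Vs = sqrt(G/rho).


Convert G to Pa: G = 42e9 Pa
Compute G/rho = 42e9 / 3453 = 12163336.2294
Vs = sqrt(12163336.2294) = 3487.6 m/s

3487.6


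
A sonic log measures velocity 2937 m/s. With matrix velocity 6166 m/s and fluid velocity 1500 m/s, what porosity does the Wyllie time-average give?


1/V - 1/Vm = 1/2937 - 1/6166 = 0.0001783
1/Vf - 1/Vm = 1/1500 - 1/6166 = 0.00050449
phi = 0.0001783 / 0.00050449 = 0.3534

0.3534


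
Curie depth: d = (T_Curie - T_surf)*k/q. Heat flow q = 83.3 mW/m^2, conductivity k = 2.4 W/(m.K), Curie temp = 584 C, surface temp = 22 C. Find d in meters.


T_Curie - T_surf = 584 - 22 = 562 C
Convert q to W/m^2: 83.3 mW/m^2 = 0.0833 W/m^2
d = 562 * 2.4 / 0.0833 = 16192.08 m

16192.08


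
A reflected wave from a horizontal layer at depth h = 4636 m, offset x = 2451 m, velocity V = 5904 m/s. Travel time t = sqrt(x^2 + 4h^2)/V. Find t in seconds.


x^2 + 4h^2 = 2451^2 + 4*4636^2 = 6007401 + 85969984 = 91977385
sqrt(91977385) = 9590.4841
t = 9590.4841 / 5904 = 1.6244 s

1.6244


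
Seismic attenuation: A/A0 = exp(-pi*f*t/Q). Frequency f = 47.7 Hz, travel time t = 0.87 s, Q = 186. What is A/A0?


pi*f*t/Q = pi*47.7*0.87/186 = 0.70093
A/A0 = exp(-0.70093) = 0.496124

0.496124


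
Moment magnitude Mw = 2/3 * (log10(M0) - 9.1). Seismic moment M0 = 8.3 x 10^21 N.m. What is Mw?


log10(M0) = log10(8.3 x 10^21) = 21.9191
Mw = 2/3 * (21.9191 - 9.1)
= 2/3 * 12.8191
= 8.55

8.55


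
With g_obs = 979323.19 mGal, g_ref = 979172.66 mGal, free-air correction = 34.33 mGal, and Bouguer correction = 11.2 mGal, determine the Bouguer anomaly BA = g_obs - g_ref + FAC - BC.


BA = g_obs - g_ref + FAC - BC
= 979323.19 - 979172.66 + 34.33 - 11.2
= 173.66 mGal

173.66


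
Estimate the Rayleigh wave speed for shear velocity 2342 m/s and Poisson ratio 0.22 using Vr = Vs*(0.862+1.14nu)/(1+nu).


Numerator factor = 0.862 + 1.14*0.22 = 1.1128
Denominator = 1 + 0.22 = 1.22
Vr = 2342 * 1.1128 / 1.22 = 2136.21 m/s

2136.21


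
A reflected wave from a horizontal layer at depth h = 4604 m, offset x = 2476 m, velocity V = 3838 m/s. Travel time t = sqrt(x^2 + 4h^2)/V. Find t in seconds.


x^2 + 4h^2 = 2476^2 + 4*4604^2 = 6130576 + 84787264 = 90917840
sqrt(90917840) = 9535.0847
t = 9535.0847 / 3838 = 2.4844 s

2.4844


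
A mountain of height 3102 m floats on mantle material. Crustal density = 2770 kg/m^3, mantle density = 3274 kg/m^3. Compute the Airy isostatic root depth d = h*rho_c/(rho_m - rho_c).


rho_m - rho_c = 3274 - 2770 = 504
d = 3102 * 2770 / 504
= 8592540 / 504
= 17048.69 m

17048.69


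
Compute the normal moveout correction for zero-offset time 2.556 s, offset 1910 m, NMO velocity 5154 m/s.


x/Vnmo = 1910/5154 = 0.370586
(x/Vnmo)^2 = 0.137334
t0^2 = 6.533136
sqrt(6.533136 + 0.137334) = 2.582725
dt = 2.582725 - 2.556 = 0.026725

0.026725


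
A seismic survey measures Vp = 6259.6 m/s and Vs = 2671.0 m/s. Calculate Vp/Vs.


Vp/Vs = 6259.6 / 2671.0
= 2.3435

2.3435


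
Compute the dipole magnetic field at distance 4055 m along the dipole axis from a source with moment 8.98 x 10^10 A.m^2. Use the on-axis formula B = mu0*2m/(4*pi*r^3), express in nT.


m = 8.98 x 10^10 = 89800000000 A.m^2
2m = 179600000000 A.m^2
r^3 = 4055^3 = 66676466375
B = (4pi*10^-7) * 179600000000 / (4*pi * 66676466375) * 1e9
= 225692.016234 / 837881187724.11 * 1e9
= 269.3604 nT

269.3604
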